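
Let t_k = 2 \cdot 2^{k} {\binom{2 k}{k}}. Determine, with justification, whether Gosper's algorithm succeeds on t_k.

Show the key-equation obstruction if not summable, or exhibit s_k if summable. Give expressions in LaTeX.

No. Not Gosper-summable.

The ratio is 4*(2*k + 1)/(k + 1).
Gosper form: A/B · C(k+1)/C(k) with A=8*k + 4, B=k + 1, C=1.
f must satisfy (8*k + 4)·f(k+1) − (k)·f(k) = 1.
d = -1 from the (1,1,0) case.
deg f ≤ -1 is impossible — no certificate.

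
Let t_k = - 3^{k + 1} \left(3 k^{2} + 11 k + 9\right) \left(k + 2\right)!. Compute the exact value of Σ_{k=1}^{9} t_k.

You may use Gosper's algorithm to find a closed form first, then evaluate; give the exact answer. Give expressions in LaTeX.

Step 1: r(k) = 3*(3*k**3 + 26*k**2 + 74*k + 69)/(3*k**2 + 11*k + 9).
Factor: A=3*k + 9; B=1; C=k**2 + 11*k/3 + 3.
Key eq: (3*k + 9)·f(k+1) = (1)·f(k) + (k**2 + 11*k/3 + 3).
Degrees (1,0,2) ⇒ d ≤ 1.
Solving with deg f ≤ 1: f(k) = k/3.
Get s_k = R·t_k = -3**(k + 1)*k*factorial(k + 2) with R(k) = B(k−1)f(k)/C(k) = k/(3*k**2 + 11*k + 9).
s_(k+1) − s_k = -3**(k + 1)*(3*k**2 + 11*k + 9)*factorial(k + 2) = t_k.
Telescoping: Σ = s_(10) − s_(1) = -848536964352000 − (-54) = -848536964351946.

Σ = -848536964351946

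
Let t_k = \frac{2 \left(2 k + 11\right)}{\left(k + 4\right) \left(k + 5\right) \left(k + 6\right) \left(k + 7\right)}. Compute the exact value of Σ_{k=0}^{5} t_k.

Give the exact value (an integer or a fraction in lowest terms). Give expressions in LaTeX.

Compute t_(k+1)/t_k: get (k + 4)*(2*k + 13)/((k + 8)*(2*k + 11)).
Normal form (A,B,C) = (k + 4, k + 8, k + 11/2).
Key eq: (k + 4)·f(k+1) = (k + 7)·f(k) + (k + 11/2).
deg f ≤ 3 (via 1,1,1).
Match coefficients ⇒ f(k) = k*(k + 5)*(k + 10)/48.
R(k) = B(k−1)·f(k)/C(k) = k*(k + 5)*(k + 7)*(k + 10)/(24*(2*k + 11)); s_k = R·t_k = k*(k + 10)/(12*(k**2 + 10*k + 24)).
Check: Δs_k = 2*(2*k + 11)/(k**4 + 22*k**3 + 179*k**2 + 638*k + 840). ✓
Σ_(k=0)^(5) t_k = s_(6) − s_(0) = 1/15 − (0) = 1/15.

Σ = 1/15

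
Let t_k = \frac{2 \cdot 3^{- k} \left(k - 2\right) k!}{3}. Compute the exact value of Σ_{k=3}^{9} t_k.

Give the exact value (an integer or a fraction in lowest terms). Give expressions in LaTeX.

Step 1: r(k) = (k**2 - 1)/(3*(k - 2)).
Normal form (A,B,C) = (k/3 + 1/3, 1, k - 2).
Need (k/3 + 1/3)·f(k+1) − (1)·f(k) = k - 2.
deg f ≤ 0 (via 1,0,1).
Coefficient equations give f(k) = 3.
So s_k = (B(k−1)f/C)·t_k = (3/(k - 2))·t_k = 2*factorial(k)/3**k.
Δs = 2*(k - 2)*factorial(k)/(3*3**k), as required.
Telescoping: Σ = s_(10) − s_(3) = 89600/729 − (4/9) = 89276/729.

Σ = 89276/729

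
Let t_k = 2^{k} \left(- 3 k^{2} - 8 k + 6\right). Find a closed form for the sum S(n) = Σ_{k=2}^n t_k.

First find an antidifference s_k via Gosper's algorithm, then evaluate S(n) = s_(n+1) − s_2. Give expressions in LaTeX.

r(k) = 2*(3*k**2 + 14*k + 5)/(3*k**2 + 8*k - 6) after simplifying.
So A=2 and B=1, with C=k**2 + 8*k/3 - 2.
Need (2)·f(k+1) − (1)·f(k) = k**2 + 8*k/3 - 2.
deg f ≤ 2 (via 0,0,2).
Solve for f: f(k) = (k - 2)*(3*k + 2)/3 (degree 2 ≤ 2).
So s_k = (B(k−1)f/C)·t_k = ((k - 2)*(3*k + 2)/(3*k**2 + 8*k - 6))·t_k = 2**k*(-3*k**2 + 4*k + 4).
Verify: 2**k*(-3*k**2 - 8*k + 6) matches t_k.
s_(n+1) = 2**(n + 1)*(-3*n**2 - 2*n + 5) and s_(2) = 0, so S(n) = 2**(n + 1)*(-3*n**2 - 2*n + 5).

S(n) = 2^{n + 1} \left(- 3 n^{2} - 2 n + 5\right)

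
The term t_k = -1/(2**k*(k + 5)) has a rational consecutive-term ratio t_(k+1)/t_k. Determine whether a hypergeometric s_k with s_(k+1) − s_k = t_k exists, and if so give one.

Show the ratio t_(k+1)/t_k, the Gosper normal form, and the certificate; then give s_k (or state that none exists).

none (Gosper's algorithm certifies no s_k)

r(k) = (k + 5)/(2*(k + 6)) after simplifying.
Take A(k)=k/2 + 5/2, B(k)=k + 6, C(k)=1.
Need (k/2 + 5/2)·f(k+1) − (k + 5)·f(k) = 1.
From deg A=1, deg B=1, deg C=0: d=-1.
Bound -1 < 0, so the key equation has no polynomial solution.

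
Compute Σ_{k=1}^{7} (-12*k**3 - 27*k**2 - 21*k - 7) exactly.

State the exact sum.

t_(k+1)/t_k = (12*k**3 + 63*k**2 + 111*k + 67)/(12*k**3 + 27*k**2 + 21*k + 7).
Normal form (A,B,C) = (1, 1, k**3 + 9*k**2/4 + 7*k/4 + 7/12).
Set up (1)·f(k+1) − (1)·f(k) − (k**3 + 9*k**2/4 + 7*k/4 + 7/12) = 0.
d = 4 from the (0,0,3) case.
Solve for f: f(k) = k*(3*k**3 + 3*k**2 + 1)/12 (degree 4 ≤ 4).
R(k) = B(k−1)·f(k)/C(k) = k*(3*k**3 + 3*k**2 + 1)/(12*k**3 + 27*k**2 + 21*k + 7); s_k = R·t_k = -3*k**4 - 3*k**3 - k.
Δs = -12*k**3 - 27*k**2 - 21*k - 7, as required.
Telescoping: Σ = s_(8) − s_(1) = -13832 − (-7) = -13825.

Σ = -13825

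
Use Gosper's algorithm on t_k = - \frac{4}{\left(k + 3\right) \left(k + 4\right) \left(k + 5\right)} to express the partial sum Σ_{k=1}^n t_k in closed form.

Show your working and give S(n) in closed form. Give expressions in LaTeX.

Compute t_(k+1)/t_k: get (k + 3)/(k + 6).
Take A(k)=k + 3, B(k)=k + 6, C(k)=1.
Need (k + 3)·f(k+1) − (k + 5)·f(k) = 1.
Bound: deg f ≤ 2.
Coefficient equations give f(k) = k*(k + 7)/24.
R(k) = B(k−1)·f(k)/C(k) = k*(k + 5)*(k + 7)/24; s_k = R·t_k = k*(-k - 7)/(6*(k + 3)*(k + 4)).
Δs = -4/(k**3 + 12*k**2 + 47*k + 60), as required.
s_(n+1) = (-n**2 - 9*n - 8)/(6*(n**2 + 9*n + 20)) and s_(1) = -1/15, so S(n) = n*(-n - 9)/(10*(n**2 + 9*n + 20)).

S(n) = \frac{n \left(- n - 9\right)}{10 \left(n^{2} + 9 n + 20\right)}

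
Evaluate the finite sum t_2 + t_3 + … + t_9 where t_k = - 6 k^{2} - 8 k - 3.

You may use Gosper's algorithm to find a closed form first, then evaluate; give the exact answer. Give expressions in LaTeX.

Step 1: r(k) = (6*k**2 + 20*k + 17)/(6*k**2 + 8*k + 3).
Normal form (A,B,C) = (1, 1, k**2 + 4*k/3 + 1/2).
Need (1)·f(k+1) − (1)·f(k) = k**2 + 4*k/3 + 1/2.
Degrees (0,0,2) ⇒ d ≤ 3.
Match coefficients ⇒ f(k) = k**2*(2*k + 1)/6.
Certificate R = B(k−1)f/C = k**2*(2*k + 1)/(6*k**2 + 8*k + 3) gives s_k = k**2*(-2*k - 1).
Verify: -6*k**2 - 8*k - 3 matches t_k.
Σ_(k=2)^(9) t_k = s_(10) − s_(2) = -2100 − (-20) = -2080.

Σ = -2080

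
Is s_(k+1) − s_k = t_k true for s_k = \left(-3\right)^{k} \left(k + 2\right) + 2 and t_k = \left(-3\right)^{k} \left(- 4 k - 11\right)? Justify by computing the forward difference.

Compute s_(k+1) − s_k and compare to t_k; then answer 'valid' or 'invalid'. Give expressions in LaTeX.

valid; difference matches t_k

s_(k+1) = (-3)**(k + 1)*(k + 3) + 2
s_(k+1) − s_k = (-3)**k*(-4*k - 11)
(s_(k+1) − s_k) − t_k = 0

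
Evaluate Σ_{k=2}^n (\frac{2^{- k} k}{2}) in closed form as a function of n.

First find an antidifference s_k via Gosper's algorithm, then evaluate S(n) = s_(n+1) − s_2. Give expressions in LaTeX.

S(n) = 2^{- n - 2} \left(3 \cdot 2^{n} - 2 n - 4\right)

Step 1: r(k) = (k + 1)/(2*k).
Normal form (A,B,C) = (1/2, 1, k).
Need (1/2)·f(k+1) − (1)·f(k) = k.
From deg A=0, deg B=0, deg C=1: d=1.
A polynomial solution: f(k) = -2*(k + 1).
R(k) = B(k−1)·f(k)/C(k) = -2*(k + 1)/k; s_k = R·t_k = (-k - 1)/2**k.
Δs = k/(2*2**k), as required.
Σ_(k=2)^n t_k = s_(n+1) − s_(2) = (2**(-n - 1)*(-n - 2)) − (-3/4), i.e. 2**(-n - 2)*(3*2**n - 2*n - 4).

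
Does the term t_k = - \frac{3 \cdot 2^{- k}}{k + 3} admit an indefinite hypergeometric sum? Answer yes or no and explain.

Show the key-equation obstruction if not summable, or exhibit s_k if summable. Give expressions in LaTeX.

No — key equation has no polynomial f.

t_(k+1)/t_k = (k + 3)/(2*(k + 4)).
Gosper form: A/B · C(k+1)/C(k) with A=k/2 + 3/2, B=k + 4, C=1.
Key eq: (k/2 + 3/2)·f(k+1) = (k + 3)·f(k) + (1).
Degrees (1,1,0) ⇒ d ≤ -1.
Bound -1 < 0, so the key equation has no polynomial solution.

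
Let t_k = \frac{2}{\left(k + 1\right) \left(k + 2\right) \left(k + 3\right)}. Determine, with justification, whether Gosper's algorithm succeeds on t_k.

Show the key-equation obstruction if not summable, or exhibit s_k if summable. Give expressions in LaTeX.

Compute t_(k+1)/t_k: get (k + 1)/(k + 4).
So A=k + 1 and B=k + 4, with C=1.
Key eq: (k + 1)·f(k+1) = (k + 3)·f(k) + (1).
d = 2 from the (1,1,0) case.
Coefficient equations give f(k) = k*(k + 3)/4.
Get s_k = R·t_k = k*(k + 3)/(2*(k + 1)*(k + 2)) with R(k) = B(k−1)f(k)/C(k) = k*(k + 3)**2/4.
Δs = 2/(k**3 + 6*k**2 + 11*k + 6), as required.

Yes. s_k = \frac{k \left(k + 3\right)}{2 \left(k + 1\right) \left(k + 2\right)}.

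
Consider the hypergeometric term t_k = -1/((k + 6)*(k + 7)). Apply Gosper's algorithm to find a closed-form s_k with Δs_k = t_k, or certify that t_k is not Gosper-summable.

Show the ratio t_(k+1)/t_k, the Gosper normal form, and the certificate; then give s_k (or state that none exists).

s_k = -k/(6*k + 36)

Step 1: r(k) = (k + 6)/(k + 8).
Normal form (A,B,C) = (k + 6, k + 8, 1).
Solve (k + 6)·f(k+1) − (k + 7)·f(k) = 1.
deg f ≤ 1 (via 1,1,0).
Match coefficients ⇒ f(k) = k/6.
R(k) = B(k−1)·f(k)/C(k) = k*(k + 7)/6; s_k = R·t_k = -k/(6*k + 36).
Verify: -1/(k**2 + 13*k + 42) matches t_k.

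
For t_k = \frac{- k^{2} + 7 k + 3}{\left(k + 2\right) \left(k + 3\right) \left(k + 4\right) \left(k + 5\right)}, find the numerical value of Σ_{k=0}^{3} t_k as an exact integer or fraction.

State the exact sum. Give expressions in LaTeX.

Step 1: r(k) = (k + 2)*(7*k - (k + 1)**2 + 10)/((k + 6)*(-k**2 + 7*k + 3)).
Factor: A=k + 2; B=k + 6; C=k**2 - 7*k - 3.
Need (k + 2)·f(k+1) − (k + 5)·f(k) = k**2 - 7*k - 3.
deg f ≤ 3 (via 1,1,2).
A polynomial solution: f(k) = -k*(k**2 + 33*k + 2)/24.
So s_k = (B(k−1)f/C)·t_k = (-k*(k + 5)*(k**2 + 33*k + 2)/(24*(k**2 - 7*k - 3)))·t_k = k*(k**2 + 33*k + 2)/(24*(k + 2)*(k + 3)*(k + 4)).
s_(k+1) − s_k = (-k**2 + 7*k + 3)/(k**4 + 14*k**3 + 71*k**2 + 154*k + 120) = t_k.
Telescoping: Σ = s_(4) − s_(0) = 25/336 − (0) = 25/336.

Σ = 25/336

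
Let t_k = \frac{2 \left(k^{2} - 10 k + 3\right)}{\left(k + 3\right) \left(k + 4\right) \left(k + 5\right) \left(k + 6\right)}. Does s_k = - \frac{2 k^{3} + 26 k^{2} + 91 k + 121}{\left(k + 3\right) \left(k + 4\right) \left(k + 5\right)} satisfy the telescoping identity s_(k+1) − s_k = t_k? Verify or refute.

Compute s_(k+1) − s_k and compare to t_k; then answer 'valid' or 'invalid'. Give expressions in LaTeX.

s_(k+1) = (-91*k - 2*(k + 1)**3 - 26*(k + 1)**2 - 212)/((k + 4)*(k + 5)*(k + 6))
s_(k+1) − s_k = 2*(k**2 - 10*k + 3)/(k**4 + 18*k**3 + 119*k**2 + 342*k + 360)
(s_(k+1) − s_k) − t_k = 0

valid (s_(k+1) − s_k reduces to t_k)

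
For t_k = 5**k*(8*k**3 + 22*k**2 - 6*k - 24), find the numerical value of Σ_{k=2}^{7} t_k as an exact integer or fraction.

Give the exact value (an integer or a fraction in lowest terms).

Σ = 337109400

r(k) = 5*k*(4*k**2 + 23*k + 31)/(4*k**3 + 11*k**2 - 3*k - 12) after simplifying.
Factor: A=5; B=1; C=k**3 + 11*k**2/4 - 3*k/4 - 3.
Need (5)·f(k+1) − (1)·f(k) = k**3 + 11*k**2/4 - 3*k/4 - 3.
deg f ≤ 3 (via 0,0,3).
Match coefficients ⇒ f(k) = (2*k**3 - 2*k**2 - 4*k - 1)/8.
So s_k = (B(k−1)f/C)·t_k = ((2*k**3 - 2*k**2 - 4*k - 1)/(2*(k - 1)*(4*k**2 + 15*k + 12)))·t_k = 5**k*(2*k**3 - 2*k**2 - 4*k - 1).
Δs = 5**k*(8*k**3 + 22*k**2 - 6*k - 24), as required.
Evaluate s at k=8 and k=2: 337109375 and -25; difference 337109400.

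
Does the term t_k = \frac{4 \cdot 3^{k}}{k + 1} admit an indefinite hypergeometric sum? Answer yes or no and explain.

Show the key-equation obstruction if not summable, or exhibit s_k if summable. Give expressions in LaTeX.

Ratio r(k) = 3*(k + 1)/(k + 2).
Gosper form: A/B · C(k+1)/C(k) with A=3*k + 3, B=k + 2, C=1.
Solve (3*k + 3)·f(k+1) − (k + 1)·f(k) = 1.
Degrees (1,1,0) ⇒ d ≤ -1.
d = -1 < 0 ⇒ no nonzero polynomial f; not summable.

No — negative degree bound, so no certificate f.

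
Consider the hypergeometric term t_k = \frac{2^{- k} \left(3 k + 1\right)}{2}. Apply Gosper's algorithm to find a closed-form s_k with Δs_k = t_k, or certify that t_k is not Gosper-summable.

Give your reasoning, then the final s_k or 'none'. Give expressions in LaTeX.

r(k) = (3*k + 4)/(2*(3*k + 1)) after simplifying.
A = 1/2, B = 1, C = k + 1/3.
Key eq: (1/2)·f(k+1) = (1)·f(k) + (k + 1/3).
Degrees (0,0,1) ⇒ d ≤ 1.
Coefficient equations give f(k) = -2*(3*k + 4)/3.
Certificate R = B(k−1)f/C = -2*(3*k + 4)/(3*k + 1) gives s_k = (-3*k - 4)/2**k.
Verify: (3*k + 1)/(2*2**k) matches t_k.

s_k = 2^{- k} \left(- 3 k - 4\right)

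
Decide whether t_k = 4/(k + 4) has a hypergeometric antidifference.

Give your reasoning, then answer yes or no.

No. Not Gosper-summable.

Ratio r(k) = (k + 4)/(k + 5).
Take A(k)=k + 4, B(k)=k + 5, C(k)=1.
Need (k + 4)·f(k+1) − (k + 4)·f(k) = 1.
Bound: deg f ≤ 0.
f = c0 ⇒ A·f(k+1) − B(k−1)·f(k) − C = -1. The system {-1 = 0} is inconsistent; no antidifference.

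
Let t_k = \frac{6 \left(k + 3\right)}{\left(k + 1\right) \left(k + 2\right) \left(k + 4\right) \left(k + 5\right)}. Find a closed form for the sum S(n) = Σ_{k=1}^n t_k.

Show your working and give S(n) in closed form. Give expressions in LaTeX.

The ratio is (k + 1)*(k + 4)**2/((k + 3)**2*(k + 6)).
Factor: A=k + 1; B=k + 6; C=k**2 + 6*k + 9.
f must satisfy (k + 1)·f(k+1) − (k + 5)·f(k) = k**2 + 6*k + 9.
From deg A=1, deg B=1, deg C=2: d=4.
Coefficient equations give f(k) = k*(k + 2)*(k + 3)*(k + 5)/8.
Certificate R = B(k−1)f/C = k*(k + 2)*(k + 5)**2/(8*(k + 3)) gives s_k = 3*k*(k + 5)/(4*(k**2 + 5*k + 4)).
Verify: 6*(k + 3)/(k**4 + 12*k**3 + 49*k**2 + 78*k + 40) matches t_k.
s_(n+1) = 3*(n**2 + 7*n + 6)/(4*(n**2 + 7*n + 10)) and s_(1) = 9/20, so S(n) = 3*n*(n + 7)/(10*(n**2 + 7*n + 10)).

S(n) = \frac{3 n \left(n + 7\right)}{10 \left(n^{2} + 7 n + 10\right)}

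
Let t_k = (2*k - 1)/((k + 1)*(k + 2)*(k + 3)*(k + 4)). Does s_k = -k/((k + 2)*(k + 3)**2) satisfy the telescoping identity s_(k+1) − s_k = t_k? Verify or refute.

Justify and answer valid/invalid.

s_(k+1) = (-k - 1)/((k + 3)*(k + 4)**2)
s_(k+1) − s_k = (k*(k + 4)**2 - (k + 1)*(k + 2)*(k + 3))/((k + 2)*(k + 3)**2*(k + 4)**2)
(s_(k+1) − s_k) − t_k = 6*(-k**2 - 3*k + 1)/(k**6 + 17*k**5 + 117*k**4 + 415*k**3 + 794*k**2 + 768*k + 288)

Invalid: residual 6*(-k**2 - 3*k + 1)/(k**6 + 17*k**5 + 117*k**4 + 415*k**3 + 794*k**2 + 768*k + 288) ≠ 0.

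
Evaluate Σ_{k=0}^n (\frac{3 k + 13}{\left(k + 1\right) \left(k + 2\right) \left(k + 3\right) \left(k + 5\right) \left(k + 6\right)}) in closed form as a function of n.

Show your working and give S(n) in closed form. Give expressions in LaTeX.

S(n) = \frac{n^{3} + 11 n^{2} + 36 n + 26}{10 \left(n^{3} + 11 n^{2} + 36 n + 36\right)}

The ratio is (k + 1)*(k + 5)*(3*k + 16)/((k + 4)*(k + 7)*(3*k + 13)).
Normal form (A,B,C) = (k + 1, k + 7, k**2 + 25*k/3 + 52/3).
Solve (k + 1)·f(k+1) − (k + 6)·f(k) = k**2 + 25*k/3 + 52/3.
Degrees (1,1,2) ⇒ d ≤ 5.
Solve for f: f(k) = k*(k + 3)*(k + 4)*(k**2 + 8*k + 17)/30 (degree 5 ≤ 5).
So s_k = (B(k−1)f/C)·t_k = (k*(k + 3)*(k + 6)*(k**2 + 8*k + 17)/(10*(3*k + 13)))·t_k = k*(k**2 + 8*k + 17)/(10*(k**3 + 8*k**2 + 17*k + 10)).
Δs = (3*k + 13)/(k**5 + 17*k**4 + 107*k**3 + 307*k**2 + 396*k + 180), as required.
Telescope: S(n) = s_(n+1) − s_(0) = (n**3 + 11*n**2 + 36*n + 26)/(10*(n**3 + 11*n**2 + 36*n + 36)) − (0) = (n**3 + 11*n**2 + 36*n + 26)/(10*(n**3 + 11*n**2 + 36*n + 36)).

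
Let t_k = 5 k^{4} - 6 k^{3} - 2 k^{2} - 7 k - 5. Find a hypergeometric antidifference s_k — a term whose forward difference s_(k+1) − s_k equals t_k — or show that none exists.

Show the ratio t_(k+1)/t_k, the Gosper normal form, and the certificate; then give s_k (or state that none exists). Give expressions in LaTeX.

s_k = k \left(k^{4} - 4 k^{3} + 4 k^{2} - 4 k - 2\right)

Compute t_(k+1)/t_k: get (5*k**4 + 14*k**3 + 10*k**2 - 9*k - 15)/(5*k**4 - 6*k**3 - 2*k**2 - 7*k - 5).
Factor: A=1; B=1; C=k**4 - 6*k**3/5 - 2*k**2/5 - 7*k/5 - 1.
Solve (1)·f(k+1) − (1)·f(k) = k**4 - 6*k**3/5 - 2*k**2/5 - 7*k/5 - 1.
Bound: deg f ≤ 5.
Coefficient equations give f(k) = k*(k**4 - 4*k**3 + 4*k**2 - 4*k - 2)/5.
Then R = B(k−1)f/C = k*(k**4 - 4*k**3 + 4*k**2 - 4*k - 2)/(5*k**4 - 6*k**3 - 2*k**2 - 7*k - 5), so s_k = R(k)·t_k = k*(k**4 - 4*k**3 + 4*k**2 - 4*k - 2).
Verify: 5*k**4 - 6*k**3 - 2*k**2 - 7*k - 5 matches t_k.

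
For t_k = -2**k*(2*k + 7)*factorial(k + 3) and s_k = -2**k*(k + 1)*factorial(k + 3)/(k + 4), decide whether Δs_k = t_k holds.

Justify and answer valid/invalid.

s_(k+1) = -2**(k + 1)*(k + 2)*factorial(k + 4)/(k + 5)
s_(k+1) − s_k = -2**k*(2*k**3 + 19*k**2 + 58*k + 59)*factorial(k + 3)/((k + 4)*(k + 5))
(s_(k+1) − s_k) − t_k = 3*2**k*(k + 3)*(2*k + 9)*factorial(k + 3)/((k + 4)*(k + 5))

Invalid: residual 3*2**k*(k + 3)*(2*k + 9)*factorial(k + 3)/((k + 4)*(k + 5)) ≠ 0.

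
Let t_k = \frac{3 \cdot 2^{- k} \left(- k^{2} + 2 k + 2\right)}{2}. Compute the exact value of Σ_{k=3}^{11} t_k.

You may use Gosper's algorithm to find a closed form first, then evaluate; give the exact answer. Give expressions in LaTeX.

The ratio is (k**2 - 3)/(2*(k**2 - 2*k - 2)).
Take A(k)=1/2, B(k)=1, C(k)=k**2 - 2*k - 2.
Key eq: (1/2)·f(k+1) = (1)·f(k) + (k**2 - 2*k - 2).
d = 2 from the (0,0,2) case.
Solve for f: f(k) = -2*(k - 1)*(k + 1) (degree 2 ≤ 2).
So s_k = (B(k−1)f/C)·t_k = (-2*(k - 1)*(k + 1)/(k**2 - 2*k - 2))·t_k = 3*(k**2 - 1)/2**k.
Verify: 3*(-k**2 + 2*k + 2)/(2*2**k) matches t_k.
Σ_(k=3)^(11) t_k = s_(12) − s_(3) = 429/4096 − (3) = -11859/4096.

Σ = -11859/4096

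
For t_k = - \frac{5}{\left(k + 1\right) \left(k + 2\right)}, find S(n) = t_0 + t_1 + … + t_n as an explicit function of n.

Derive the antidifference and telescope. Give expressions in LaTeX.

S(n) = \frac{5 \left(- n - 1\right)}{n + 2}

t_(k+1)/t_k = (k + 1)/(k + 3).
A = k + 1, B = k + 3, C = 1.
Set up (k + 1)·f(k+1) − (k + 2)·f(k) − (1) = 0.
Degrees (1,1,0) ⇒ d ≤ 1.
Solve for f: f(k) = k (degree 1 ≤ 1).
Then R = B(k−1)f/C = k*(k + 2), so s_k = R(k)·t_k = -5*k/(k + 1).
Check: Δs_k = -5/(k**2 + 3*k + 2). ✓
Telescope: S(n) = s_(n+1) − s_(0) = 5*(-n - 1)/(n + 2) − (0) = 5*(-n - 1)/(n + 2).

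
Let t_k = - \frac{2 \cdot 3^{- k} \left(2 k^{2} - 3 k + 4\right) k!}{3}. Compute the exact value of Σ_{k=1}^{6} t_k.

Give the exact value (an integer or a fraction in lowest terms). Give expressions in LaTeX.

r(k) = (k + 1)*(-3*k + 2*(k + 1)**2 + 1)/(3*(2*k**2 - 3*k + 4)) after simplifying.
Take A(k)=k/3 + 1/3, B(k)=1, C(k)=k**2 - 3*k/2 + 2.
Need (k/3 + 1/3)·f(k+1) − (1)·f(k) = k**2 - 3*k/2 + 2.
deg f ≤ 1 (via 1,0,2).
A polynomial solution: f(k) = 3*(2*k - 1)/2.
Get s_k = R·t_k = -2*(2*k - 1)*factorial(k)/3**k with R(k) = B(k−1)f(k)/C(k) = 3*(2*k - 1)/(2*k**2 - 3*k + 4).
Check: Δs_k = -2*(2*k**2 - 3*k + 4)*factorial(k)/(3*3**k). ✓
Telescoping: Σ = s_(7) − s_(1) = -14560/243 − (-2/3) = -14398/243.

Σ = -14398/243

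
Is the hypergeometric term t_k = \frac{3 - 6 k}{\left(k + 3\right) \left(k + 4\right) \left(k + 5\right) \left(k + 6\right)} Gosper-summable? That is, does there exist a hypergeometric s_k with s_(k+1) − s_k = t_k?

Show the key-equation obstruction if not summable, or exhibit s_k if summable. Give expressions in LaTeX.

The ratio is (k + 3)*(2*k + 1)/((k + 7)*(2*k - 1)).
Normal form (A,B,C) = (k + 3, k + 7, k - 1/2).
f must satisfy (k + 3)·f(k+1) − (k + 6)·f(k) = k - 1/2.
From deg A=1, deg B=1, deg C=1: d=3.
Match coefficients ⇒ f(k) = k*(k**2 + 12*k - 43)/180.
Then R = B(k−1)f/C = k*(k + 6)*(k**2 + 12*k - 43)/(90*(2*k - 1)), so s_k = R(k)·t_k = -k*(k**2 + 12*k - 43)/(30*(k + 3)*(k + 4)*(k + 5)).
Δs = 3*(1 - 2*k)/(k**4 + 18*k**3 + 119*k**2 + 342*k + 360), as required.

Yes. s_k = - \frac{k \left(k^{2} + 12 k - 43\right)}{30 \left(k + 3\right) \left(k + 4\right) \left(k + 5\right)}.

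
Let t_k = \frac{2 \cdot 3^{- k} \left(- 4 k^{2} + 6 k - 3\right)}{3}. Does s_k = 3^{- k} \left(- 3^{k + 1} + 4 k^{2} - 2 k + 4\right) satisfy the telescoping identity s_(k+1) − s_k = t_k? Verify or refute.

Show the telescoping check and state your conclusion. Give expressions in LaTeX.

Valid — Δs_k = t_k.

s_(k+1) = (-9*3**k + 4*k**2 + 6*k + 6)/(3*3**k)
s_(k+1) − s_k = 2*(-4*k**2 + 6*k - 3)/(3*3**k)
(s_(k+1) − s_k) − t_k = 0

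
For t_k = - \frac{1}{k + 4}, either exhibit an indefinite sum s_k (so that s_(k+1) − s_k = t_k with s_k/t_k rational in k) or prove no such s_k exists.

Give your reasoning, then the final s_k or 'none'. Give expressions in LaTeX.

Compute t_(k+1)/t_k: get (k + 4)/(k + 5).
Gosper form: A/B · C(k+1)/C(k) with A=k + 4, B=k + 5, C=1.
Key eq: (k + 4)·f(k+1) = (k + 4)·f(k) + (1).
d = 0 from the (1,1,0) case.
Write f(k) = c0. Then LHS − RHS = -1, requiring -1 = 0: contradictory. No certificate.

none (Gosper's algorithm certifies no s_k)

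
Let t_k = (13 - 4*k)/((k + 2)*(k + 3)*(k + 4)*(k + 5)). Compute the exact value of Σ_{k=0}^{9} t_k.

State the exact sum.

r(k) = (k + 2)*(4*k - 9)/((k + 6)*(4*k - 13)) after simplifying.
So A=k + 2 and B=k + 6, with C=k - 13/4.
Set up (k + 2)·f(k+1) − (k + 5)·f(k) − (k - 13/4) = 0.
Degrees (1,1,1) ⇒ d ≤ 3.
Solving with deg f ≤ 3: f(k) = -k*(k**2 + 9*k + 42)/32.
Certificate R = B(k−1)f/C = -k*(k + 5)*(k**2 + 9*k + 42)/(8*(4*k - 13)) gives s_k = k*(k**2 + 9*k + 42)/(8*(k + 2)*(k + 3)*(k + 4)).
Check: Δs_k = (13 - 4*k)/(k**4 + 14*k**3 + 71*k**2 + 154*k + 120). ✓
Sum = s_(10) − s_(0); s_(10) = 145/1092, s_(0) = 0 ⇒ 145/1092.

Σ = 145/1092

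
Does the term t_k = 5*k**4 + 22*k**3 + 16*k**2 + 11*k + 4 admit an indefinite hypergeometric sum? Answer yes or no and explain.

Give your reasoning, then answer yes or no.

t_(k+1)/t_k = (5*k**4 + 42*k**3 + 112*k**2 + 129*k + 58)/(5*k**4 + 22*k**3 + 16*k**2 + 11*k + 4).
So A=1 and B=1, with C=k**4 + 22*k**3/5 + 16*k**2/5 + 11*k/5 + 4/5.
Solve (1)·f(k+1) − (1)·f(k) = k**4 + 22*k**3/5 + 16*k**2/5 + 11*k/5 + 4/5.
deg f ≤ 5 (via 0,0,4).
Solve for f: f(k) = k*(k**4 + 3*k**3 - 4*k**2 + 3*k + 1)/5 (degree 5 ≤ 5).
Then R = B(k−1)f/C = k*(k**4 + 3*k**3 - 4*k**2 + 3*k + 1)/(5*k**4 + 22*k**3 + 16*k**2 + 11*k + 4), so s_k = R(k)·t_k = k*(k**4 + 3*k**3 - 4*k**2 + 3*k + 1).
Verify: 5*k**4 + 22*k**3 + 16*k**2 + 11*k + 4 matches t_k.

Yes. s_k = k*(k**4 + 3*k**3 - 4*k**2 + 3*k + 1).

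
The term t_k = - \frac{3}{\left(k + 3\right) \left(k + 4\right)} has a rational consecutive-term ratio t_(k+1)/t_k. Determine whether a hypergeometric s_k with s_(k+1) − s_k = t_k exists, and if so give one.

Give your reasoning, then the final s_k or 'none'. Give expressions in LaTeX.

r(k) = (k + 3)/(k + 5) after simplifying.
Take A(k)=k + 3, B(k)=k + 5, C(k)=1.
Need (k + 3)·f(k+1) − (k + 4)·f(k) = 1.
d = 1 from the (1,1,0) case.
Match coefficients ⇒ f(k) = k/3.
R(k) = B(k−1)·f(k)/C(k) = k*(k + 4)/3; s_k = R·t_k = -k/(k + 3).
Δs = -3/(k**2 + 7*k + 12), as required.

s_k = - \frac{k}{k + 3}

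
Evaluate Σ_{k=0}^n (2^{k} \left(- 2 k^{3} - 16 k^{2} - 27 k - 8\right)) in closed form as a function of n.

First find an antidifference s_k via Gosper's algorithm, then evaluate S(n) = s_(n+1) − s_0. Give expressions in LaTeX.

Ratio r(k) = 2*(2*k**3 + 22*k**2 + 65*k + 53)/(2*k**3 + 16*k**2 + 27*k + 8).
A = 2, B = 1, C = k**3 + 8*k**2 + 27*k/2 + 4.
Set up (2)·f(k+1) − (1)·f(k) − (k**3 + 8*k**2 + 27*k/2 + 4) = 0.
d = 3 from the (0,0,3) case.
Coefficient equations give f(k) = (k + 2)*(2*k**2 - 1)/2.
R(k) = B(k−1)·f(k)/C(k) = (k + 2)*(2*k**2 - 1)/(2*k**3 + 16*k**2 + 27*k + 8); s_k = R·t_k = 2**k*(-2*k**3 - 4*k**2 + k + 2).
Δs = 2**k*(-2*k**3 - 16*k**2 - 27*k - 8), as required.
Telescope: S(n) = s_(n+1) − s_(0) = 2**(n + 1)*(-2*n**3 - 10*n**2 - 13*n - 3) − (2) = -4*2**n*n**3 - 20*2**n*n**2 - 26*2**n*n - 6*2**n - 2.

S(n) = - 4 \cdot 2^{n} n^{3} - 20 \cdot 2^{n} n^{2} - 26 \cdot 2^{n} n - 6 \cdot 2^{n} - 2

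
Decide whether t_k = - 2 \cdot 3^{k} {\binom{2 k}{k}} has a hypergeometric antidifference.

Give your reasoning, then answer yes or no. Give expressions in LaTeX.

No — t_k has no hypergeometric antidifference.

Compute t_(k+1)/t_k: get 6*(2*k + 1)/(k + 1).
A = 12*k + 6, B = k + 1, C = 1.
Need (12*k + 6)·f(k+1) − (k)·f(k) = 1.
Bound: deg f ≤ -1.
Bound -1 < 0, so the key equation has no polynomial solution.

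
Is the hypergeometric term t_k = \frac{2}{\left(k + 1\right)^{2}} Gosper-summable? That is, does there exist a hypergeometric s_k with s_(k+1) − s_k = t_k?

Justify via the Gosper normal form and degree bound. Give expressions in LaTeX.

No; the coefficient equations for f are inconsistent.

Compute t_(k+1)/t_k: get (k + 1)**2/(k + 2)**2.
Gosper form: A/B · C(k+1)/C(k) with A=k**2 + 2*k + 1, B=k**2 + 4*k + 4, C=1.
Solve (k**2 + 2*k + 1)·f(k+1) − (k**2 + 2*k + 1)·f(k) = 1.
deg f ≤ 0 (via 2,2,0).
f = c0 ⇒ A·f(k+1) − B(k−1)·f(k) − C = -1. The system {-1 = 0} is inconsistent; no antidifference.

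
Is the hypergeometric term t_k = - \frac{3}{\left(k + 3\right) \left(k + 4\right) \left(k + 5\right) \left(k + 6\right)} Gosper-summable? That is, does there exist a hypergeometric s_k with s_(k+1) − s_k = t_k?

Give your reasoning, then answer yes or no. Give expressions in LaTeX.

Yes. s_k = \frac{k \left(- k^{2} - 12 k - 47\right)}{60 \left(k + 3\right) \left(k + 4\right) \left(k + 5\right)}.

The ratio is (k + 3)/(k + 7).
Gosper form: A/B · C(k+1)/C(k) with A=k + 3, B=k + 7, C=1.
Set up (k + 3)·f(k+1) − (k + 6)·f(k) − (1) = 0.
Degrees (1,1,0) ⇒ d ≤ 3.
Coefficient equations give f(k) = k*(k**2 + 12*k + 47)/180.
Then R = B(k−1)f/C = k*(k + 6)*(k**2 + 12*k + 47)/180, so s_k = R(k)·t_k = k*(-k**2 - 12*k - 47)/(60*(k + 3)*(k + 4)*(k + 5)).
Verify: -3/(k**4 + 18*k**3 + 119*k**2 + 342*k + 360) matches t_k.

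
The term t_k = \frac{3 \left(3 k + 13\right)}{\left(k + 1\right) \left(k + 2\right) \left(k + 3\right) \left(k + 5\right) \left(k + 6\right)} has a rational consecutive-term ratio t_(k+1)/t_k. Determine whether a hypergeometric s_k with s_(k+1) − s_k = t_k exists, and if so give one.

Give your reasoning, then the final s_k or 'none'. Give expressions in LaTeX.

r(k) = (k + 1)*(k + 5)*(3*k + 16)/((k + 4)*(k + 7)*(3*k + 13)) after simplifying.
Take A(k)=k + 1, B(k)=k + 7, C(k)=k**2 + 25*k/3 + 52/3.
Set up (k + 1)·f(k+1) − (k + 6)·f(k) − (k**2 + 25*k/3 + 52/3) = 0.
Degrees (1,1,2) ⇒ d ≤ 5.
Solve for f: f(k) = k*(k + 3)*(k + 4)*(k**2 + 8*k + 17)/30 (degree 5 ≤ 5).
Get s_k = R·t_k = 3*k*(k**2 + 8*k + 17)/(10*(k**3 + 8*k**2 + 17*k + 10)) with R(k) = B(k−1)f(k)/C(k) = k*(k + 3)*(k + 6)*(k**2 + 8*k + 17)/(10*(3*k + 13)).
Check: Δs_k = 3*(3*k + 13)/(k**5 + 17*k**4 + 107*k**3 + 307*k**2 + 396*k + 180). ✓

s_k = \frac{3 k \left(k^{2} + 8 k + 17\right)}{10 \left(k^{3} + 8 k^{2} + 17 k + 10\right)}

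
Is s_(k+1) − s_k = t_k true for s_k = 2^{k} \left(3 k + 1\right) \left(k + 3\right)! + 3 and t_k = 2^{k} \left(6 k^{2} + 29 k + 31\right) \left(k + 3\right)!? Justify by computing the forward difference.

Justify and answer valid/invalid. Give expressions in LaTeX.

s_(k+1) = 2**(k + 1)*(3*k + 4)*factorial(k + 4) + 3
s_(k+1) − s_k = 2**k*(6*k**2 + 29*k + 31)*factorial(k + 3)
(s_(k+1) − s_k) − t_k = 0

Valid: the claim telescopes to t_k.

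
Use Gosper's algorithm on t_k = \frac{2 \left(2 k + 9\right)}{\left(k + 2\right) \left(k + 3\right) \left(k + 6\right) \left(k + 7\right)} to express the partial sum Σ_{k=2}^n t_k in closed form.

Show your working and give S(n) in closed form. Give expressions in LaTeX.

S(n) = \frac{n^{2} + 10 n - 11}{16 \left(n^{2} + 10 n + 21\right)}

t_(k+1)/t_k = (k + 2)*(k + 6)*(2*k + 11)/((k + 4)*(k + 8)*(2*k + 9)).
So A=k + 2 and B=k + 8, with C=k**3 + 27*k**2/2 + 121*k/2 + 90.
Key eq: (k + 2)·f(k+1) = (k + 7)·f(k) + (k**3 + 27*k**2/2 + 121*k/2 + 90).
Degrees (1,1,3) ⇒ d ≤ 5.
Solve for f: f(k) = k*(k + 3)*(k + 4)*(k + 5)*(k + 8)/24 (degree 5 ≤ 5).
Get s_k = R·t_k = k*(k + 8)/(6*(k**2 + 8*k + 12)) with R(k) = B(k−1)f(k)/C(k) = k*(k + 3)*(k + 7)*(k + 8)/(12*(2*k + 9)).
Verify: 2*(2*k + 9)/(k**4 + 18*k**3 + 113*k**2 + 288*k + 252) matches t_k.
Telescope: S(n) = s_(n+1) − s_(2) = (n**2 + 10*n + 9)/(6*(n**2 + 10*n + 21)) − (5/48) = (n**2 + 10*n - 11)/(16*(n**2 + 10*n + 21)).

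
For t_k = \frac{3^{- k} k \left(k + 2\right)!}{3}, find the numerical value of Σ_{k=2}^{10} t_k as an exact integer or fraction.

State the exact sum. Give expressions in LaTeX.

Σ = 25623656/729

r(k) = (k + 1)*(k + 3)/(3*k) after simplifying.
Factor: A=k/3 + 1; B=1; C=k.
Key eq: (k/3 + 1)·f(k+1) = (1)·f(k) + (k).
Degrees (1,0,1) ⇒ d ≤ 0.
A polynomial solution: f(k) = 3.
Certificate R = B(k−1)f/C = 3/k gives s_k = factorial(k + 2)/3**k.
Δs = k*factorial(k + 2)/(3*3**k), as required.
Σ_(k=2)^(10) t_k = s_(11) − s_(2) = 25625600/729 − (8/3) = 25623656/729.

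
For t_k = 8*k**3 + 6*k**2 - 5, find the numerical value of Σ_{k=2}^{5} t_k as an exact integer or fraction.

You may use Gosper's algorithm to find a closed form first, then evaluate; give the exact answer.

Σ = 2096

t_(k+1)/t_k = (8*(k + 1)**3 + 6*(k + 1)**2 - 5)/(8*k**3 + 6*k**2 - 5).
Factor: A=1; B=1; C=k**3 + 3*k**2/4 - 5/8.
Set up (1)·f(k+1) − (1)·f(k) − (k**3 + 3*k**2/4 - 5/8) = 0.
From deg A=0, deg B=0, deg C=3: d=4.
Solve for f: f(k) = k*(2*k**3 - 2*k**2 - k - 4)/8 (degree 4 ≤ 4).
Certificate R = B(k−1)f/C = k*(2*k**3 - 2*k**2 - k - 4)/(8*k**3 + 6*k**2 - 5) gives s_k = k*(2*k**3 - 2*k**2 - k - 4).
Verify: 8*k**3 + 6*k**2 - 5 matches t_k.
Evaluate s at k=6 and k=2: 2100 and 4; difference 2096.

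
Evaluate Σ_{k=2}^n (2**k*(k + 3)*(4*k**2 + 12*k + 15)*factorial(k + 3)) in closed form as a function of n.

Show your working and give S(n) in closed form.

The ratio is (k + 4)**2*(24*k + 8*(k + 1)**2 + 54)/((k + 3)*(4*k**2 + 12*k + 15)).
Factor: A=2*k + 8; B=1; C=k**3 + 6*k**2 + 51*k/4 + 45/4.
f must satisfy (2*k + 8)·f(k+1) − (1)·f(k) = k**3 + 6*k**2 + 51*k/4 + 45/4.
deg f ≤ 2 (via 1,0,3).
Match coefficients ⇒ f(k) = (2*k**2 + k + 3)/4.
Then R = B(k−1)f/C = (2*k**2 + k + 3)/((k + 3)*(4*k**2 + 12*k + 15)), so s_k = R(k)·t_k = 2**k*(2*k**2 + k + 3)*factorial(k + 3).
s_(k+1) − s_k = 2**k*(k + 3)*(4*k**2 + 12*k + 15)*factorial(k + 3) = t_k.
Evaluate: s_(n+1) = 2**(n + 1)*(2*n**2 + 5*n + 6)*factorial(n + 4); subtract s_(2) = 6240 ⇒ S(n) = 4*2**n*n**2*factorial(n + 4) + 10*2**n*n*factorial(n + 4) + 12*2**n*factorial(n + 4) - 6240.

S(n) = 4*2**n*n**2*factorial(n + 4) + 10*2**n*n*factorial(n + 4) + 12*2**n*factorial(n + 4) - 6240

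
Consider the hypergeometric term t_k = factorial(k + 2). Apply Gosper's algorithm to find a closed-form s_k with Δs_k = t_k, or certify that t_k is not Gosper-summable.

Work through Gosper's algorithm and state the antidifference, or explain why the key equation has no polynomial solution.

t_(k+1)/t_k = k + 3.
Normal form (A,B,C) = (k + 3, 1, 1).
Need (k + 3)·f(k+1) − (1)·f(k) = 1.
From deg A=1, deg B=0, deg C=0: d=-1.
deg f ≤ -1 is impossible — no certificate.

not Gosper-summable; s_k does not exist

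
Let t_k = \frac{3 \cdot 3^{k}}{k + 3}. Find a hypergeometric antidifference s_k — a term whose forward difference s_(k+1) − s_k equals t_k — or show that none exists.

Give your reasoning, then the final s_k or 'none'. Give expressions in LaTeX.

none (Gosper's algorithm certifies no s_k)

Step 1: r(k) = 3*(k + 3)/(k + 4).
So A=3*k + 9 and B=k + 4, with C=1.
Need (3*k + 9)·f(k+1) − (k + 3)·f(k) = 1.
d = -1 from the (1,1,0) case.
d = -1 < 0 ⇒ no nonzero polynomial f; not summable.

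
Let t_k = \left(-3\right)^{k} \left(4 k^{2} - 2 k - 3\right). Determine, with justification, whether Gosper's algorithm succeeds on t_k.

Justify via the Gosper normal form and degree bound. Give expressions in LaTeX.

The ratio is 3*(-4*k**2 - 6*k + 1)/(4*k**2 - 2*k - 3).
A = -3, B = 1, C = k**2 - k/2 - 3/4.
Set up (-3)·f(k+1) − (1)·f(k) − (k**2 - k/2 - 3/4) = 0.
From deg A=0, deg B=0, deg C=2: d=2.
Solve for f: f(k) = -k*(k - 2)/4 (degree 2 ≤ 2).
Certificate R = B(k−1)f/C = -k*(k - 2)/(4*k**2 - 2*k - 3) gives s_k = (-3)**k*k*(2 - k).
Verify: (-3)**k*(4*k**2 - 2*k - 3) matches t_k.

Yes. s_k = \left(-3\right)^{k} k \left(2 - k\right).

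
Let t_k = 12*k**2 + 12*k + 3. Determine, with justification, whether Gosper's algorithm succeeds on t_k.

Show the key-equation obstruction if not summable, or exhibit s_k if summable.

The ratio is (4*k**2 + 12*k + 9)/(4*k**2 + 4*k + 1).
So A=1 and B=1, with C=k**2 + k + 1/4.
Set up (1)·f(k+1) − (1)·f(k) − (k**2 + k + 1/4) = 0.
d = 3 from the (0,0,2) case.
Match coefficients ⇒ f(k) = k*(2*k - 1)*(2*k + 1)/12.
Get s_k = R·t_k = 4*k**3 - k with R(k) = B(k−1)f(k)/C(k) = k*(2*k - 1)/(3*(2*k + 1)).
Check: Δs_k = 12*k**2 + 12*k + 3. ✓

Yes. s_k = 4*k**3 - k.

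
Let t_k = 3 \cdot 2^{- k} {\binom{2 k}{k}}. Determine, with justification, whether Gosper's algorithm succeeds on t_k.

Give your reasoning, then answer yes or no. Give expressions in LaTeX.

t_(k+1)/t_k = (2*k + 1)/(k + 1).
Gosper form: A/B · C(k+1)/C(k) with A=2*k + 1, B=k + 1, C=1.
Solve (2*k + 1)·f(k+1) − (k)·f(k) = 1.
deg f ≤ -1 (via 1,1,0).
deg f ≤ -1 is impossible — no certificate.

No — negative degree bound, so no certificate f.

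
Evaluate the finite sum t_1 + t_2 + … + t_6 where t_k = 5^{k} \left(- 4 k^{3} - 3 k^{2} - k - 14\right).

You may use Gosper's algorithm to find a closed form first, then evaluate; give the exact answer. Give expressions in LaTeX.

Compute t_(k+1)/t_k: get 5*(4*k**3 + 15*k**2 + 19*k + 22)/(4*k**3 + 3*k**2 + k + 14).
Gosper form: A/B · C(k+1)/C(k) with A=5, B=1, C=k**3 + 3*k**2/4 + k/4 + 7/2.
Key eq: (5)·f(k+1) = (1)·f(k) + (k**3 + 3*k**2/4 + k/4 + 7/2).
From deg A=0, deg B=0, deg C=3: d=3.
Solve for f: f(k) = (k**3 - 3*k**2 + 4*k + 1)/4 (degree 3 ≤ 3).
Get s_k = R·t_k = 5**k*(-k**3 + 3*k**2 - 4*k - 1) with R(k) = B(k−1)f(k)/C(k) = (k**3 - 3*k**2 + 4*k + 1)/((4*k + 7)*(k**2 - k + 2)).
Check: Δs_k = 5**k*(-4*k**3 - 3*k**2 - k - 14). ✓
Σ_(k=1)^(6) t_k = s_(7) − s_(1) = -17578125 − (-15) = -17578110.

Σ = -17578110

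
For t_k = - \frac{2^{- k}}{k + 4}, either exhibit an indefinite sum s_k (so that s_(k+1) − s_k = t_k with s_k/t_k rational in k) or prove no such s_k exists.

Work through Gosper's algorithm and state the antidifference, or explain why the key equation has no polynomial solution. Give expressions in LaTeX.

not Gosper-summable; s_k does not exist

Step 1: r(k) = (k + 4)/(2*(k + 5)).
Factor: A=k/2 + 2; B=k + 5; C=1.
Key eq: (k/2 + 2)·f(k+1) = (k + 4)·f(k) + (1).
From deg A=1, deg B=1, deg C=0: d=-1.
Negative degree bound (-1): no f exists, t_k not Gosper-summable.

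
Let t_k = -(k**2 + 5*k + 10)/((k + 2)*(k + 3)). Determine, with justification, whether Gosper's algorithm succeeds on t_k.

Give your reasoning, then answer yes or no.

Yes. s_k = k*(-k - 4)/(k + 2).

t_(k+1)/t_k = (k + 2)*(5*k + (k + 1)**2 + 15)/((k + 4)*(k**2 + 5*k + 10)).
A = k + 2, B = k + 4, C = k**2 + 5*k + 10.
Need (k + 2)·f(k+1) − (k + 3)·f(k) = k**2 + 5*k + 10.
Bound: deg f ≤ 2.
Match coefficients ⇒ f(k) = k*(k + 4).
So s_k = (B(k−1)f/C)·t_k = (k*(k + 3)*(k + 4)/(k**2 + 5*k + 10))·t_k = k*(-k - 4)/(k + 2).
s_(k+1) − s_k = (-k**2 - 5*k - 10)/(k**2 + 5*k + 6) = t_k.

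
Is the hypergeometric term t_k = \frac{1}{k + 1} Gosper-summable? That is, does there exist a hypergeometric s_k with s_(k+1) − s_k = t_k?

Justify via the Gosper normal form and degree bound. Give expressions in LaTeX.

t_(k+1)/t_k = (k + 1)/(k + 2).
Factor: A=k + 1; B=k + 2; C=1.
Set up (k + 1)·f(k+1) − (k + 1)·f(k) − (1) = 0.
From deg A=1, deg B=1, deg C=0: d=0.
f = c0 ⇒ A·f(k+1) − B(k−1)·f(k) − C = -1. The system {-1 = 0} is inconsistent; no antidifference.

No; the coefficient equations for f are inconsistent.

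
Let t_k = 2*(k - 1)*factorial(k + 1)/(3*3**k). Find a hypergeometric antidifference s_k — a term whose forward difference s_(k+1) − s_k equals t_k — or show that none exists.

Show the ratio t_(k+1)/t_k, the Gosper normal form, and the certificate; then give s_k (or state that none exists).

s_k = 2*factorial(k + 1)/3**k

Compute t_(k+1)/t_k: get k*(k + 2)/(3*(k - 1)).
Gosper form: A/B · C(k+1)/C(k) with A=k/3 + 2/3, B=1, C=k - 1.
Key eq: (k/3 + 2/3)·f(k+1) = (1)·f(k) + (k - 1).
d = 0 from the (1,0,1) case.
A polynomial solution: f(k) = 3.
Then R = B(k−1)f/C = 3/(k - 1), so s_k = R(k)·t_k = 2*factorial(k + 1)/3**k.
Check: Δs_k = 2*(k - 1)*factorial(k + 1)/(3*3**k). ✓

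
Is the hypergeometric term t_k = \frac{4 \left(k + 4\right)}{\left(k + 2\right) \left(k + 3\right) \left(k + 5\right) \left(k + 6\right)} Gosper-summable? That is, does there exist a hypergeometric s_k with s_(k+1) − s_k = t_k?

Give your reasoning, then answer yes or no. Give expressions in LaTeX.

t_(k+1)/t_k = (k + 2)*(k + 5)**2/((k + 4)**2*(k + 7)).
Take A(k)=k + 2, B(k)=k + 7, C(k)=k**2 + 8*k + 16.
Solve (k + 2)·f(k+1) − (k + 6)·f(k) = k**2 + 8*k + 16.
From deg A=1, deg B=1, deg C=2: d=4.
Coefficient equations give f(k) = k*(k + 3)*(k + 4)*(k + 7)/20.
R(k) = B(k−1)·f(k)/C(k) = k*(k + 3)*(k + 6)*(k + 7)/(20*(k + 4)); s_k = R·t_k = k*(k + 7)/(5*(k**2 + 7*k + 10)).
Verify: 4*(k + 4)/(k**4 + 16*k**3 + 91*k**2 + 216*k + 180) matches t_k.

Yes. s_k = \frac{k \left(k + 7\right)}{5 \left(k^{2} + 7 k + 10\right)}.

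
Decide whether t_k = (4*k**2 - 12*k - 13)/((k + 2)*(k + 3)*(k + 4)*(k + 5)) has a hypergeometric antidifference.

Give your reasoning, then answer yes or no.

Yes. s_k = k*(k**2 - 87*k - 70)/(24*(k + 2)*(k + 3)*(k + 4)).

r(k) = (k + 2)*(12*k - 4*(k + 1)**2 + 25)/((k + 6)*(-4*k**2 + 12*k + 13)) after simplifying.
Factor: A=k + 2; B=k + 6; C=k**2 - 3*k - 13/4.
f must satisfy (k + 2)·f(k+1) − (k + 5)·f(k) = k**2 - 3*k - 13/4.
d = 3 from the (1,1,2) case.
Match coefficients ⇒ f(k) = k*(k**2 - 87*k - 70)/96.
Then R = B(k−1)f/C = k*(k + 5)*(k**2 - 87*k - 70)/(24*(4*k**2 - 12*k - 13)), so s_k = R(k)·t_k = k*(k**2 - 87*k - 70)/(24*(k + 2)*(k + 3)*(k + 4)).
Verify: (4*k**2 - 12*k - 13)/(k**4 + 14*k**3 + 71*k**2 + 154*k + 120) matches t_k.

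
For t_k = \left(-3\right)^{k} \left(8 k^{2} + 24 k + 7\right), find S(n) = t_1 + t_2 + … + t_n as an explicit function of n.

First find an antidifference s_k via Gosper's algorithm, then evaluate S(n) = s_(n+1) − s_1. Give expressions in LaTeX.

S(n) = 6 \left(-3\right)^{n} n^{2} + 21 \left(-3\right)^{n} n + 9 \left(-3\right)^{n} - 9

The ratio is 3*(-8*k**2 - 40*k - 39)/(8*k**2 + 24*k + 7).
Gosper form: A/B · C(k+1)/C(k) with A=-3, B=1, C=k**2 + 3*k + 7/8.
Key eq: (-3)·f(k+1) = (1)·f(k) + (k**2 + 3*k + 7/8).
Bound: deg f ≤ 2.
A polynomial solution: f(k) = -(k + 2)*(2*k - 1)/8.
R(k) = B(k−1)·f(k)/C(k) = -(k + 2)*(2*k - 1)/(8*k**2 + 24*k + 7); s_k = R·t_k = (-3)**k*(-2*k**2 - 3*k + 2).
s_(k+1) − s_k = (-3)**k*(8*k**2 + 24*k + 7) = t_k.
Evaluate: s_(n+1) = 3*(-3)**n*(2*n**2 + 7*n + 3); subtract s_(1) = 9 ⇒ S(n) = 6*(-3)**n*n**2 + 21*(-3)**n*n + 9*(-3)**n - 9.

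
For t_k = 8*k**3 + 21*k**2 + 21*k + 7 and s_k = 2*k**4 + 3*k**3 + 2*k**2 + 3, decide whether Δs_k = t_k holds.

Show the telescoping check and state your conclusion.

Valid: the claim telescopes to t_k.

s_(k+1) = 2*k**4 + 11*k**3 + 23*k**2 + 21*k + 10
s_(k+1) − s_k = 8*k**3 + 21*k**2 + 21*k + 7
(s_(k+1) − s_k) − t_k = 0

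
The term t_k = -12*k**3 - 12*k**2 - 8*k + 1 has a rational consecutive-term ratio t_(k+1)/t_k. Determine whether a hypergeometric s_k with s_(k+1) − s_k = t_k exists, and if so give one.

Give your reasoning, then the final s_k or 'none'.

s_k = k*(-3*k**3 + 2*k**2 - k + 3)

t_(k+1)/t_k = (12*k**3 + 48*k**2 + 68*k + 31)/(12*k**3 + 12*k**2 + 8*k - 1).
Gosper form: A/B · C(k+1)/C(k) with A=1, B=1, C=k**3 + k**2 + 2*k/3 - 1/12.
Set up (1)·f(k+1) − (1)·f(k) − (k**3 + k**2 + 2*k/3 - 1/12) = 0.
Degrees (0,0,3) ⇒ d ≤ 4.
A polynomial solution: f(k) = k*(3*k**3 - 2*k**2 + k - 3)/12.
So s_k = (B(k−1)f/C)·t_k = (k*(3*k**3 - 2*k**2 + k - 3)/(12*k**3 + 12*k**2 + 8*k - 1))·t_k = k*(-3*k**3 + 2*k**2 - k + 3).
Δs = -12*k**3 - 12*k**2 - 8*k + 1, as required.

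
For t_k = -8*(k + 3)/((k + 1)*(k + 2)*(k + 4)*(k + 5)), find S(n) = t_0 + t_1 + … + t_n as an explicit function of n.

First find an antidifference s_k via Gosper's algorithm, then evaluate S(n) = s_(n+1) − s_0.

S(n) = (-n**2 - 7*n - 6)/(n**2 + 7*n + 10)

r(k) = (k + 1)*(k + 4)**2/((k + 3)**2*(k + 6)) after simplifying.
Take A(k)=k + 1, B(k)=k + 6, C(k)=k**2 + 6*k + 9.
Key eq: (k + 1)·f(k+1) = (k + 5)·f(k) + (k**2 + 6*k + 9).
deg f ≤ 4 (via 1,1,2).
Solving with deg f ≤ 4: f(k) = k*(k + 2)*(k + 3)*(k + 5)/8.
Certificate R = B(k−1)f/C = k*(k + 2)*(k + 5)**2/(8*(k + 3)) gives s_k = k*(-k - 5)/(k**2 + 5*k + 4).
s_(k+1) − s_k = 8*(-k - 3)/(k**4 + 12*k**3 + 49*k**2 + 78*k + 40) = t_k.
Telescope: S(n) = s_(n+1) − s_(0) = (-n**2 - 7*n - 6)/(n**2 + 7*n + 10) − (0) = (-n**2 - 7*n - 6)/(n**2 + 7*n + 10).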